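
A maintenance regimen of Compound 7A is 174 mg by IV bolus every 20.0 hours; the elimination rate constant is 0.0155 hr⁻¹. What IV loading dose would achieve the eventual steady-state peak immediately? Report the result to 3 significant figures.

653 mg

Accumulation ratio R = 1 / (1 − e^(−kτ)) = 1 / (1 − e^(−0.01550×20.0)) = 1 / (1 − 0.7334) = 3.752
Loading dose = maintenance dose × R = 174 × 3.752 ≈ 653 mg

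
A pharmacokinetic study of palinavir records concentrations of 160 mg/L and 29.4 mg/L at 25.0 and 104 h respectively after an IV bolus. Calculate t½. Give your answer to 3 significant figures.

k = ln(C₁/C₂) / (t₂ − t₁) = ln(160/29.4) / (104 − 25.0)
  = 1.694 / 79.00 = 0.02145 h⁻¹
t½ = ln 2 / k = ln 2 / 0.02145 ≈ 32.3 hours

32.3 hours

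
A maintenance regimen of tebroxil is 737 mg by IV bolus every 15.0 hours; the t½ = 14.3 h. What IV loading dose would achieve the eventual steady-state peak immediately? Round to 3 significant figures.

1430 mg

k = ln 2 / 14.3 = 0.04847 h⁻¹
Accumulation ratio R = 1 / (1 − e^(−kτ)) = 1 / (1 − e^(−0.04847×15.0)) = 1 / (1 − 0.4833) = 1.935
Loading dose = maintenance dose × R = 737 × 1.935 ≈ 1430 mg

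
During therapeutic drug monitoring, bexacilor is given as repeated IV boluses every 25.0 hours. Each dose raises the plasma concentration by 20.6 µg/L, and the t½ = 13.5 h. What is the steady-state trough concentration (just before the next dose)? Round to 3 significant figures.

7.89 µg/L

k = ln 2 / 13.5 = 0.05134 h⁻¹
Fraction remaining after one interval: e^(−kτ) = e^(−0.05134 × 25.0) = 0.2770
R = 1 / (1 − 0.2770) = 1.383
Css,max = 20.6 × 1.383 = 28.49 µg/L
Css,min = Css,max × e^(−kτ) = 28.49 × 0.2770 ≈ 7.89 µg/L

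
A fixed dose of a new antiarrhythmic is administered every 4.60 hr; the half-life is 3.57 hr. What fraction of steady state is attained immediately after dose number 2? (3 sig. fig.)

k = ln 2 / 3.57 = 0.1942 hr⁻¹
f_n = 1 − e^(−nkτ) = 1 − e^(−2 × 0.1942 × 4.60) = 1 − e^(−1.786) = 1 − 0.1676 ≈ 0.832

0.832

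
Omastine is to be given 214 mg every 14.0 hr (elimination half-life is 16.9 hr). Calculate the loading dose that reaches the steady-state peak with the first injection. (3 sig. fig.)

490 mg

k = ln 2 / 16.9 = 0.04101 hr⁻¹
Accumulation ratio R = 1 / (1 − e^(−kτ)) = 1 / (1 − e^(−0.04101×14.0)) = 1 / (1 − 0.5632) = 2.289
Loading dose = maintenance dose × R = 214 × 2.289 ≈ 490 mg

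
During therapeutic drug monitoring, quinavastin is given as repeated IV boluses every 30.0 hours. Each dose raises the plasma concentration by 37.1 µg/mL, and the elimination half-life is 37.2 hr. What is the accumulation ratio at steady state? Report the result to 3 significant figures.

2.34

k = ln 2 / 37.2 = 0.01863 hr⁻¹
Fraction remaining after one interval: e^(−kτ) = e^(−0.01863 × 30.0) = 0.5718
R = 1 / (1 − 0.5718) = 1 / 0.4282 ≈ 2.34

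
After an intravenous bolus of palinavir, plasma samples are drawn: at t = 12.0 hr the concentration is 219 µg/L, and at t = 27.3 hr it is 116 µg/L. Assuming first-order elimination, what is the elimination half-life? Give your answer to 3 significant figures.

16.7 hours

k = ln(C₁/C₂) / (t₂ − t₁) = ln(219/116) / (27.3 − 12.0)
  = 0.6355 / 15.30 = 0.04153 hr⁻¹
t½ = ln 2 / k = ln 2 / 0.04153 ≈ 16.7 hours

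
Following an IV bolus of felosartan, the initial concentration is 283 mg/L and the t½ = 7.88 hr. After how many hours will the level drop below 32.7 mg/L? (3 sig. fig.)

24.5 hours

k = ln 2 / 7.88 = 0.08796 hr⁻¹
C(t) = C₀ e^(−kt)  ⇒  t = ln(C₀/C) / k
t = ln(283/32.7) / 0.08796 = 2.158 / 0.08796 ≈ 24.5 hours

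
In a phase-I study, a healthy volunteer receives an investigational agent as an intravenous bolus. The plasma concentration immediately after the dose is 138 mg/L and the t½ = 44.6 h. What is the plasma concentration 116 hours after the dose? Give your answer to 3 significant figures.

k = ln 2 / 44.6 = 0.01554 h⁻¹
C(t) = C₀ e^(−kt) = 138 × e^(−0.01554 × 116) = 138 × e^(−1.803) = 138 × 0.1648 ≈ 22.7 mg/L

22.7 mg/L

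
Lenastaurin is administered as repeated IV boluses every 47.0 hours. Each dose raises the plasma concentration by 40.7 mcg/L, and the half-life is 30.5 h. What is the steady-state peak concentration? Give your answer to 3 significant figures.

k = ln 2 / 30.5 = 0.02273 h⁻¹
Fraction remaining after one interval: e^(−kτ) = e^(−0.02273 × 47.0) = 0.3437
R = 1 / (1 − 0.3437) = 1.524
Css,max = 40.7 × 1.524 ≈ 62.0 mcg/L

62.0 mcg/L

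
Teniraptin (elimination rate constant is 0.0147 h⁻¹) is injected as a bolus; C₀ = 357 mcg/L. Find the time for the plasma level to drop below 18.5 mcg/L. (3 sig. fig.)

C(t) = C₀ e^(−kt)  ⇒  t = ln(C₀/C) / k
t = ln(357/18.5) / 0.01470 = 2.960 / 0.01470 ≈ 201 hours

201 hours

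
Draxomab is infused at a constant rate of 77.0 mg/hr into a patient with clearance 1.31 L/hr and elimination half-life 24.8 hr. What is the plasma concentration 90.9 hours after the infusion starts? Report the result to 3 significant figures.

54.1 mg/L

Css = rate / CL = 77.0 / 1.31 = 58.78 mg/L
k = ln 2 / 24.8 = 0.02795 hr⁻¹
C(t) = Css (1 − e^(−kt)) = 58.78 × (1 − e^(−2.541)) = 58.78 × 0.9212 ≈ 54.1 mg/L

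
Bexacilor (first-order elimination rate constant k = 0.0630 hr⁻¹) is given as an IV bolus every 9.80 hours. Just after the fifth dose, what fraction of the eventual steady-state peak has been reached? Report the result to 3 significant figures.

f_n = 1 − e^(−nkτ) = 1 − e^(−5 × 0.06300 × 9.80) = 1 − e^(−3.087) = 1 − 0.04564 ≈ 0.954

0.954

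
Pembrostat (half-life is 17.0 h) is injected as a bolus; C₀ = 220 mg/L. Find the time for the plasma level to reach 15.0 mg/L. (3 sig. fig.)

k = ln 2 / 17.0 = 0.04077 h⁻¹
C(t) = C₀ e^(−kt)  ⇒  t = ln(C₀/C) / k
t = ln(220/15.0) / 0.04077 = 2.686 / 0.04077 ≈ 65.9 hours

65.9 hours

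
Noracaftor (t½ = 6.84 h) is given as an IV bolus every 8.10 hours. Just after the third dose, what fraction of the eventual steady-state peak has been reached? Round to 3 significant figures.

k = ln 2 / 6.84 = 0.1013 h⁻¹
f_n = 1 − e^(−nkτ) = 1 − e^(−3 × 0.1013 × 8.10) = 1 − e^(−2.462) = 1 − 0.08522 ≈ 0.915

0.915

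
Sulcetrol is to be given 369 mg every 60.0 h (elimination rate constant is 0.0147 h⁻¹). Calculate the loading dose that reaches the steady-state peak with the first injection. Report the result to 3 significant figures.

Accumulation ratio R = 1 / (1 − e^(−kτ)) = 1 / (1 − e^(−0.01470×60.0)) = 1 / (1 − 0.4140) = 1.706
Loading dose = maintenance dose × R = 369 × 1.706 ≈ 630 mg

630 mg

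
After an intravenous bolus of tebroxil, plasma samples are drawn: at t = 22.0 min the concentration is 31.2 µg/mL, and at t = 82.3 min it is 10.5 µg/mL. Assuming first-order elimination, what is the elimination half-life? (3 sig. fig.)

38.4 minutes

k = ln(C₁/C₂) / (t₂ − t₁) = ln(31.2/10.5) / (82.3 − 22.0)
  = 1.089 / 60.30 = 0.01806 min⁻¹
t½ = ln 2 / k = ln 2 / 0.01806 ≈ 38.4 minutes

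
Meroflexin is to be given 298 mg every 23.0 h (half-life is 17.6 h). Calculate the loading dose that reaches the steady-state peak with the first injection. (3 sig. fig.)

500 mg

k = ln 2 / 17.6 = 0.03938 h⁻¹
Accumulation ratio R = 1 / (1 − e^(−kτ)) = 1 / (1 − e^(−0.03938×23.0)) = 1 / (1 − 0.4042) = 1.678
Loading dose = maintenance dose × R = 298 × 1.678 ≈ 500 mg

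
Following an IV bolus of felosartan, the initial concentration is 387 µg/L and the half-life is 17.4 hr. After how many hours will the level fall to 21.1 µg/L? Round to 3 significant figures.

73.0 hours

k = ln 2 / 17.4 = 0.03984 hr⁻¹
C(t) = C₀ e^(−kt)  ⇒  t = ln(C₀/C) / k
t = ln(387/21.1) / 0.03984 = 2.909 / 0.03984 ≈ 73.0 hours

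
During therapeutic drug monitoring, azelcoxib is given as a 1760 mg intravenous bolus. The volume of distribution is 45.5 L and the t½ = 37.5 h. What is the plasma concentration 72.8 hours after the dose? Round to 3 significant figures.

10.1 µg/mL

C₀ = dose / V = 1760 / 45.5 = 38.68 µg/mL
k = ln 2 / 37.5 = 0.01848 h⁻¹
C(t) = C₀ e^(−kt) = 38.68 × e^(−0.01848 × 72.8) = 38.68 × e^(−1.346) = 38.68 × 0.2604 ≈ 10.1 µg/mL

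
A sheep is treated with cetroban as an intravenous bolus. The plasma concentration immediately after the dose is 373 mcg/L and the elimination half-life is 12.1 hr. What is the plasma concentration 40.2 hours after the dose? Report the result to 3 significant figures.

37.3 mcg/L

k = ln 2 / 12.1 = 0.05728 hr⁻¹
40.2 hr is 3.322 half-lives, so C = 373 × (1/2)^3.322 = 373 × 0.09997 ≈ 37.3 mcg/L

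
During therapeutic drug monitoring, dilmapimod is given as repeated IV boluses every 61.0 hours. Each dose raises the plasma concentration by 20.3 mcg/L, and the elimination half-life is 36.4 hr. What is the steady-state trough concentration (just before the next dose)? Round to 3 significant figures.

k = ln 2 / 36.4 = 0.01904 hr⁻¹
Fraction remaining after one interval: e^(−kτ) = e^(−0.01904 × 61.0) = 0.3130
R = 1 / (1 − 0.3130) = 1.456
Css,max = 20.3 × 1.456 = 29.55 mcg/L
Css,min = Css,max × e^(−kτ) = 29.55 × 0.3130 ≈ 9.25 mcg/L

9.25 mcg/L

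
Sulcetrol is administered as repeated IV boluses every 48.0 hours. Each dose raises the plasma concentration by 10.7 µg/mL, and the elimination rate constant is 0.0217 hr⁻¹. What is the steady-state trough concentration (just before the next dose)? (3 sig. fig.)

Fraction remaining after one interval: e^(−kτ) = e^(−0.02170 × 48.0) = 0.3529
R = 1 / (1 − 0.3529) = 1.545
Css,max = 10.7 × 1.545 = 16.54 µg/mL
Css,min = Css,max × e^(−kτ) = 16.54 × 0.3529 ≈ 5.84 µg/mL

5.84 µg/mL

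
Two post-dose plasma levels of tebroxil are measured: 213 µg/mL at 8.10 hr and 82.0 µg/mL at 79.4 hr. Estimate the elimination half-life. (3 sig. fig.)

k = ln(C₁/C₂) / (t₂ − t₁) = ln(213/82.0) / (79.4 − 8.10)
  = 0.9546 / 71.30 = 0.01339 hr⁻¹
t½ = ln 2 / k = ln 2 / 0.01339 ≈ 51.8 hours

51.8 hours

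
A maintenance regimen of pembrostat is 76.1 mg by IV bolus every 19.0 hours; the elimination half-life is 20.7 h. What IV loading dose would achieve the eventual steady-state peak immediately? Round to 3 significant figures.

k = ln 2 / 20.7 = 0.03349 h⁻¹
Accumulation ratio R = 1 / (1 − e^(−kτ)) = 1 / (1 − e^(−0.03349×19.0)) = 1 / (1 − 0.5293) = 2.124
Loading dose = maintenance dose × R = 76.1 × 2.124 ≈ 162 mg

162 mg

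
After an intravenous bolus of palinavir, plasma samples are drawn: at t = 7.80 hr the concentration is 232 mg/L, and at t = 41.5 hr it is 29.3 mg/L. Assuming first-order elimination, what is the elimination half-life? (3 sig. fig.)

11.3 hours

k = ln(C₁/C₂) / (t₂ − t₁) = ln(232/29.3) / (41.5 − 7.80)
  = 2.069 / 33.70 = 0.06140 hr⁻¹
t½ = ln 2 / k = ln 2 / 0.06140 ≈ 11.3 hours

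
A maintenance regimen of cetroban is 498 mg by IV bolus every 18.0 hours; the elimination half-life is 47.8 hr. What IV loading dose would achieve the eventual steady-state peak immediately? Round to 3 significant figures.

2170 mg

k = ln 2 / 47.8 = 0.01450 hr⁻¹
Accumulation ratio R = 1 / (1 − e^(−kτ)) = 1 / (1 − e^(−0.01450×18.0)) = 1 / (1 − 0.7703) = 4.353
Loading dose = maintenance dose × R = 498 × 4.353 ≈ 2170 mg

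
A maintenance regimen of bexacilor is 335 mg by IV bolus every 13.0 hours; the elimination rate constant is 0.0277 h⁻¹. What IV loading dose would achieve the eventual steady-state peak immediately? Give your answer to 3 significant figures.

Accumulation ratio R = 1 / (1 − e^(−kτ)) = 1 / (1 − e^(−0.02770×13.0)) = 1 / (1 − 0.6976) = 3.307
Loading dose = maintenance dose × R = 335 × 3.307 ≈ 1110 mg

1110 mg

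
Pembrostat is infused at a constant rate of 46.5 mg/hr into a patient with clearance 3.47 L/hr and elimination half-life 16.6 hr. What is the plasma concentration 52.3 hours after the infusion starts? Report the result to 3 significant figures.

11.9 µg/mL

Css = rate / CL = 46.5 / 3.47 = 13.40 µg/mL
k = ln 2 / 16.6 = 0.04176 hr⁻¹
C(t) = Css (1 − e^(−kt)) = 13.40 × (1 − e^(−2.184)) = 13.40 × 0.8874 ≈ 11.9 µg/mL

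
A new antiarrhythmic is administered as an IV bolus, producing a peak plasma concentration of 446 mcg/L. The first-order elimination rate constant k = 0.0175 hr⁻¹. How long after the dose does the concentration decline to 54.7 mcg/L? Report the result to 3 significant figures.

C(t) = C₀ e^(−kt)  ⇒  t = ln(C₀/C) / k
t = ln(446/54.7) / 0.01750 = 2.098 / 0.01750 ≈ 120 hours

120 hours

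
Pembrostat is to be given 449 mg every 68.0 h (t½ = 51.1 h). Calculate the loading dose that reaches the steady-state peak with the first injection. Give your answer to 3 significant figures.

745 mg

k = ln 2 / 51.1 = 0.01356 h⁻¹
Accumulation ratio R = 1 / (1 − e^(−kτ)) = 1 / (1 − e^(−0.01356×68.0)) = 1 / (1 − 0.3976) = 1.660
Loading dose = maintenance dose × R = 449 × 1.660 ≈ 745 mg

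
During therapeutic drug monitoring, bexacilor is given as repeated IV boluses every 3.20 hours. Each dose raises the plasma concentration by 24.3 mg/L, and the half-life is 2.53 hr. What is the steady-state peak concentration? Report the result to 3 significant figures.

k = ln 2 / 2.53 = 0.2740 hr⁻¹
Fraction remaining after one interval: e^(−kτ) = e^(−0.2740 × 3.20) = 0.4162
R = 1 / (1 − 0.4162) = 1.713
Css,max = 24.3 × 1.713 ≈ 41.6 mg/L

41.6 mg/L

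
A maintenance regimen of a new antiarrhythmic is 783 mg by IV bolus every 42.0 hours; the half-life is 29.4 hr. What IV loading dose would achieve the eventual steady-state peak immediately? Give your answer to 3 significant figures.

1250 mg

k = ln 2 / 29.4 = 0.02358 hr⁻¹
Accumulation ratio R = 1 / (1 − e^(−kτ)) = 1 / (1 − e^(−0.02358×42.0)) = 1 / (1 − 0.3715) = 1.591
Loading dose = maintenance dose × R = 783 × 1.591 ≈ 1250 mg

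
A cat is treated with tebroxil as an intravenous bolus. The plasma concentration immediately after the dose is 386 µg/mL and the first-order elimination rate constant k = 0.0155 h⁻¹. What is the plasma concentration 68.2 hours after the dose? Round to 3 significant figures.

C(t) = C₀ e^(−kt) = 386 × e^(−0.01550 × 68.2) = 386 × e^(−1.057) = 386 × 0.3475 ≈ 134 µg/mL

134 µg/mL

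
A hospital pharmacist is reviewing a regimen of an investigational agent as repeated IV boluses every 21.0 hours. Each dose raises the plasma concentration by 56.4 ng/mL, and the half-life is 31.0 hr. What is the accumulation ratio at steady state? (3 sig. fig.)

k = ln 2 / 31.0 = 0.02236 hr⁻¹
Fraction remaining after one interval: e^(−kτ) = e^(−0.02236 × 21.0) = 0.6253
R = 1 / (1 − 0.6253) = 1 / 0.3747 ≈ 2.67

2.67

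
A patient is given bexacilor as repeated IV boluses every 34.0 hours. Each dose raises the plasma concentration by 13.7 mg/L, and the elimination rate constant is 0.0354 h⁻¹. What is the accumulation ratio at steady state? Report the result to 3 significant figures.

1.43

Fraction remaining after one interval: e^(−kτ) = e^(−0.03540 × 34.0) = 0.3001
R = 1 / (1 − 0.3001) = 1 / 0.6999 ≈ 1.43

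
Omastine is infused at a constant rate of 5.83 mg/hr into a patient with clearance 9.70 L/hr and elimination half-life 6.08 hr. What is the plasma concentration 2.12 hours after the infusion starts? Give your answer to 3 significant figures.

Css = rate / CL = 5.83 / 9.70 = 0.6010 mg/L
k = ln 2 / 6.08 = 0.1140 hr⁻¹
C(t) = Css (1 − e^(−kt)) = 0.6010 × (1 − e^(−0.2417)) = 0.6010 × 0.2147 ≈ 0.129 mg/L

0.129 mg/L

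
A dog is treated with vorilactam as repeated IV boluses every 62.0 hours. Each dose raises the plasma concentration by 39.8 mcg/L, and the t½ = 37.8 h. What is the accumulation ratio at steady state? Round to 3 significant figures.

1.47

k = ln 2 / 37.8 = 0.01834 h⁻¹
Fraction remaining after one interval: e^(−kτ) = e^(−0.01834 × 62.0) = 0.3208
R = 1 / (1 − 0.3208) = 1 / 0.6792 ≈ 1.47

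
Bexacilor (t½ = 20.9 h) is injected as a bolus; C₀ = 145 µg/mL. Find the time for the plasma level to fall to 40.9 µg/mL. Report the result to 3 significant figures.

38.2 hours

k = ln 2 / 20.9 = 0.03316 h⁻¹
C(t) = C₀ e^(−kt)  ⇒  t = ln(C₀/C) / k
t = ln(145/40.9) / 0.03316 = 1.266 / 0.03316 ≈ 38.2 hours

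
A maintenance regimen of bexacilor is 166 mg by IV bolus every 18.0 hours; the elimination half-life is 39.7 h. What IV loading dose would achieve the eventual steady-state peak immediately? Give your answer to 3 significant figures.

k = ln 2 / 39.7 = 0.01746 h⁻¹
Accumulation ratio R = 1 / (1 − e^(−kτ)) = 1 / (1 − e^(−0.01746×18.0)) = 1 / (1 − 0.7303) = 3.708
Loading dose = maintenance dose × R = 166 × 3.708 ≈ 616 mg

616 mg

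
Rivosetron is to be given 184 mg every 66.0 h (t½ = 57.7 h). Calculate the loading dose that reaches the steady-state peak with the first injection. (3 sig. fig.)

336 mg

k = ln 2 / 57.7 = 0.01201 h⁻¹
Accumulation ratio R = 1 / (1 − e^(−kτ)) = 1 / (1 − e^(−0.01201×66.0)) = 1 / (1 − 0.4526) = 1.827
Loading dose = maintenance dose × R = 184 × 1.827 ≈ 336 mg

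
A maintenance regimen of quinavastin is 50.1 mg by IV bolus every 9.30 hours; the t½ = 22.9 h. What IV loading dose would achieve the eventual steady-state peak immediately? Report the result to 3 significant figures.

k = ln 2 / 22.9 = 0.03027 h⁻¹
Accumulation ratio R = 1 / (1 − e^(−kτ)) = 1 / (1 − e^(−0.03027×9.30)) = 1 / (1 − 0.7547) = 4.076
Loading dose = maintenance dose × R = 50.1 × 4.076 ≈ 204 mg

204 mg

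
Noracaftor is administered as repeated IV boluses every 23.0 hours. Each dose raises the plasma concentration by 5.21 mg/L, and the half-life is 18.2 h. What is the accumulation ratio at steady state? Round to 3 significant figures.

k = ln 2 / 18.2 = 0.03809 h⁻¹
Fraction remaining after one interval: e^(−kτ) = e^(−0.03809 × 23.0) = 0.4165
R = 1 / (1 − 0.4165) = 1 / 0.5835 ≈ 1.71

1.71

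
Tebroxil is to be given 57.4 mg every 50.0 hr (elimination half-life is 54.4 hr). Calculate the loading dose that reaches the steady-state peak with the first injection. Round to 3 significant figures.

k = ln 2 / 54.4 = 0.01274 hr⁻¹
Accumulation ratio R = 1 / (1 − e^(−kτ)) = 1 / (1 − e^(−0.01274×50.0)) = 1 / (1 − 0.5288) = 2.122
Loading dose = maintenance dose × R = 57.4 × 2.122 ≈ 122 mg

122 mg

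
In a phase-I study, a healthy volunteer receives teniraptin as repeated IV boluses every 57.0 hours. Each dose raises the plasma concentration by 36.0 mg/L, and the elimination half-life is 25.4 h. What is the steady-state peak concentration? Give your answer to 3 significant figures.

45.6 mg/L

k = ln 2 / 25.4 = 0.02729 h⁻¹
Fraction remaining after one interval: e^(−kτ) = e^(−0.02729 × 57.0) = 0.2111
R = 1 / (1 − 0.2111) = 1.268
Css,max = 36.0 × 1.268 ≈ 45.6 mg/L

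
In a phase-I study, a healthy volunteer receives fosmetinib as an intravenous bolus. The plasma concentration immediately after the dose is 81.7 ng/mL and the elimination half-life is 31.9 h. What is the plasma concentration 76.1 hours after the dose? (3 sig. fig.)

k = ln 2 / 31.9 = 0.02173 h⁻¹
C(t) = C₀ e^(−kt) = 81.7 × e^(−0.02173 × 76.1) = 81.7 × e^(−1.654) = 81.7 × 0.1914 ≈ 15.6 ng/mL

15.6 ng/mL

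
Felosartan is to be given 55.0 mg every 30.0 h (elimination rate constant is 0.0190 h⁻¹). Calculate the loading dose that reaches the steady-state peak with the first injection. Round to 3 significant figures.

Accumulation ratio R = 1 / (1 − e^(−kτ)) = 1 / (1 − e^(−0.01900×30.0)) = 1 / (1 − 0.5655) = 2.302
Loading dose = maintenance dose × R = 55.0 × 2.302 ≈ 127 mg

127 mg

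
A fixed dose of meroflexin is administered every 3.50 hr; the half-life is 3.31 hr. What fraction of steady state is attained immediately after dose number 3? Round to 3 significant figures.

0.889

k = ln 2 / 3.31 = 0.2094 hr⁻¹
f_n = 1 − e^(−nkτ) = 1 − e^(−3 × 0.2094 × 3.50) = 1 − e^(−2.199) = 1 − 0.1109 ≈ 0.889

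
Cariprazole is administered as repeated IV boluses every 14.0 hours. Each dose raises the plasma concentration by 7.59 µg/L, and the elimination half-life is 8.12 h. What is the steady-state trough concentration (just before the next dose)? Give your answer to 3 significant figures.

k = ln 2 / 8.12 = 0.08536 h⁻¹
Fraction remaining after one interval: e^(−kτ) = e^(−0.08536 × 14.0) = 0.3027
R = 1 / (1 − 0.3027) = 1.434
Css,max = 7.59 × 1.434 = 10.88 µg/L
Css,min = Css,max × e^(−kτ) = 10.88 × 0.3027 ≈ 3.29 µg/L

3.29 µg/L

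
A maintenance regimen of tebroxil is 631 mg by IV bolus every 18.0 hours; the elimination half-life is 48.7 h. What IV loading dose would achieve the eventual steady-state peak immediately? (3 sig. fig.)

2790 mg

k = ln 2 / 48.7 = 0.01423 h⁻¹
Accumulation ratio R = 1 / (1 − e^(−kτ)) = 1 / (1 − e^(−0.01423×18.0)) = 1 / (1 − 0.7740) = 4.425
Loading dose = maintenance dose × R = 631 × 4.425 ≈ 2790 mg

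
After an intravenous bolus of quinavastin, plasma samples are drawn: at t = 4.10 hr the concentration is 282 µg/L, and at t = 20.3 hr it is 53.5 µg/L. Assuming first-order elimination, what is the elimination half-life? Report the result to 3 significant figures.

6.76 hours

k = ln(C₁/C₂) / (t₂ − t₁) = ln(282/53.5) / (20.3 − 4.10)
  = 1.662 / 16.20 = 0.1026 hr⁻¹
t½ = ln 2 / k = ln 2 / 0.1026 ≈ 6.76 hours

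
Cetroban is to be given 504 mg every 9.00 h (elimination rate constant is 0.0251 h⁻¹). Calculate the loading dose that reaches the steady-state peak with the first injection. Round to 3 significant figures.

2490 mg

Accumulation ratio R = 1 / (1 − e^(−kτ)) = 1 / (1 − e^(−0.02510×9.00)) = 1 / (1 − 0.7978) = 4.946
Loading dose = maintenance dose × R = 504 × 4.946 ≈ 2490 mg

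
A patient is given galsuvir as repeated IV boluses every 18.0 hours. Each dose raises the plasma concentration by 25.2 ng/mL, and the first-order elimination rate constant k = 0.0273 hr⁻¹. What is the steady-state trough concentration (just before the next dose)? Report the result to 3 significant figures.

39.7 ng/mL

Fraction remaining after one interval: e^(−kτ) = e^(−0.02730 × 18.0) = 0.6118
R = 1 / (1 − 0.6118) = 2.576
Css,max = 25.2 × 2.576 = 64.91 ng/mL
Css,min = Css,max × e^(−kτ) = 64.91 × 0.6118 ≈ 39.7 ng/mL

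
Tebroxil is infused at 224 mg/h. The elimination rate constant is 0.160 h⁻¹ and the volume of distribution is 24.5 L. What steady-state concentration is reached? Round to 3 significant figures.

CL = k · V = 0.160 × 24.5 = 3.920 L/h
Css = rate / CL = 224 / 3.920 ≈ 57.1 mg/L

57.1 mg/L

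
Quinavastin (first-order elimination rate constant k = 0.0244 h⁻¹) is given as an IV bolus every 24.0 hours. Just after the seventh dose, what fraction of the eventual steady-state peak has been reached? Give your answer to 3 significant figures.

0.983

f_n = 1 − e^(−nkτ) = 1 − e^(−7 × 0.02440 × 24.0) = 1 − e^(−4.099) = 1 − 0.01659 ≈ 0.983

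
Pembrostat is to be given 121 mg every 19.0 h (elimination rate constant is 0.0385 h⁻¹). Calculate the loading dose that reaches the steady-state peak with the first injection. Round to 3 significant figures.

Accumulation ratio R = 1 / (1 − e^(−kτ)) = 1 / (1 − e^(−0.03850×19.0)) = 1 / (1 − 0.4812) = 1.927
Loading dose = maintenance dose × R = 121 × 1.927 ≈ 233 mg

233 mg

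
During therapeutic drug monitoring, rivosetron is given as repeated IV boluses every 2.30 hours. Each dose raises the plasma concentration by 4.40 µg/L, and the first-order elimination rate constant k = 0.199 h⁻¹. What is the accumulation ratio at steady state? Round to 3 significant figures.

2.72

Fraction remaining after one interval: e^(−kτ) = e^(−0.1990 × 2.30) = 0.6327
R = 1 / (1 − 0.6327) = 1 / 0.3673 ≈ 2.72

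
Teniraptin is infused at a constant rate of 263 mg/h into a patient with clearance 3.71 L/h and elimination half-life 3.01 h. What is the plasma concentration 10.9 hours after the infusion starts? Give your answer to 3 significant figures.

65.1 mg/L

Css = rate / CL = 263 / 3.71 = 70.89 mg/L
k = ln 2 / 3.01 = 0.2303 h⁻¹
C(t) = Css (1 − e^(−kt)) = 70.89 × (1 − e^(−2.510)) = 70.89 × 0.9187 ≈ 65.1 mg/L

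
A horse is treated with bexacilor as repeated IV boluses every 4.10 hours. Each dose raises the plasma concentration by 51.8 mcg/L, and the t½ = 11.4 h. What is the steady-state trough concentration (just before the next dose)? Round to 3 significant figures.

k = ln 2 / 11.4 = 0.06080 h⁻¹
Fraction remaining after one interval: e^(−kτ) = e^(−0.06080 × 4.10) = 0.7794
R = 1 / (1 − 0.7794) = 4.532
Css,max = 51.8 × 4.532 = 234.8 mcg/L
Css,min = Css,max × e^(−kτ) = 234.8 × 0.7794 ≈ 183 mcg/L

183 mcg/L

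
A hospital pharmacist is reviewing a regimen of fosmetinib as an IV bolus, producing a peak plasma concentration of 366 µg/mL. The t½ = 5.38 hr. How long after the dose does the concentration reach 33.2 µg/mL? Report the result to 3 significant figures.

18.6 hours

k = ln 2 / 5.38 = 0.1288 hr⁻¹
C(t) = C₀ e^(−kt)  ⇒  t = ln(C₀/C) / k
t = ln(366/33.2) / 0.1288 = 2.400 / 0.1288 ≈ 18.6 hours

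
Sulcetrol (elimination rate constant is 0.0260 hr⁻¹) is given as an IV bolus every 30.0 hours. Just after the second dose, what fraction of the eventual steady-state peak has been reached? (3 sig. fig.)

0.790

f_n = 1 − e^(−nkτ) = 1 − e^(−2 × 0.02600 × 30.0) = 1 − e^(−1.560) = 1 − 0.2101 ≈ 0.790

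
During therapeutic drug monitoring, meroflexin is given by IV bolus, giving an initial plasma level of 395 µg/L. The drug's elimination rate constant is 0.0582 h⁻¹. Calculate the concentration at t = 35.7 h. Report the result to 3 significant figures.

49.5 µg/L

C(t) = C₀ e^(−kt) = 395 × e^(−0.05820 × 35.7) = 395 × e^(−2.078) = 395 × 0.1252 ≈ 49.5 µg/L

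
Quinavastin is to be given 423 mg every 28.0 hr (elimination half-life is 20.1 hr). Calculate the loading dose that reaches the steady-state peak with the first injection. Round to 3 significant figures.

683 mg

k = ln 2 / 20.1 = 0.03448 hr⁻¹
Accumulation ratio R = 1 / (1 − e^(−kτ)) = 1 / (1 − e^(−0.03448×28.0)) = 1 / (1 − 0.3808) = 1.615
Loading dose = maintenance dose × R = 423 × 1.615 ≈ 683 mg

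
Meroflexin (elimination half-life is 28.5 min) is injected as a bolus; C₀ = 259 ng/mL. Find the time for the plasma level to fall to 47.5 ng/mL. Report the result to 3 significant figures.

k = ln 2 / 28.5 = 0.02432 min⁻¹
C(t) = C₀ e^(−kt)  ⇒  t = ln(C₀/C) / k
t = ln(259/47.5) / 0.02432 = 1.696 / 0.02432 ≈ 69.7 minutes

69.7 minutes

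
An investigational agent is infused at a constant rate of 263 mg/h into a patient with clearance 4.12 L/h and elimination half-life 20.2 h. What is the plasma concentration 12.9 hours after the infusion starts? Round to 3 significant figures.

Css = rate / CL = 263 / 4.12 = 63.83 µg/mL
k = ln 2 / 20.2 = 0.03431 h⁻¹
C(t) = Css (1 − e^(−kt)) = 63.83 × (1 − e^(−0.4427)) = 63.83 × 0.3577 ≈ 22.8 µg/mL

22.8 µg/mL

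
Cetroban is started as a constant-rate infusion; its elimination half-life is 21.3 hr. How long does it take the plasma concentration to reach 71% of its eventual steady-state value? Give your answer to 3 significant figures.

k = ln 2 / 21.3 = 0.03254 hr⁻¹
f = 1 − e^(−kt)  ⇒  t = −ln(1 − f) / k
t = −ln(1 − 0.71) / 0.03254 = 1.238 / 0.03254 ≈ 38.0 hours

38.0 hours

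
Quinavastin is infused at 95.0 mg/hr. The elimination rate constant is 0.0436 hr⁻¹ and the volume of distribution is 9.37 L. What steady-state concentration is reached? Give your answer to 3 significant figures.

CL = k · V = 0.0436 × 9.37 = 0.4085 L/hr
Css = rate / CL = 95.0 / 0.4085 ≈ 233 µg/mL

233 µg/mL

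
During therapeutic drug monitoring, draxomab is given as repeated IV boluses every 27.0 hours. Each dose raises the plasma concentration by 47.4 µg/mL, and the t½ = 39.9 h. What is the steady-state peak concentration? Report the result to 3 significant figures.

k = ln 2 / 39.9 = 0.01737 h⁻¹
Fraction remaining after one interval: e^(−kτ) = e^(−0.01737 × 27.0) = 0.6256
R = 1 / (1 − 0.6256) = 2.671
Css,max = 47.4 × 2.671 ≈ 127 µg/mL

127 µg/mL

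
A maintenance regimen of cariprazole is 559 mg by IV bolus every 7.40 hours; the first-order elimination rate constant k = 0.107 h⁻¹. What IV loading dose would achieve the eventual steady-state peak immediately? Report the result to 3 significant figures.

1020 mg

Accumulation ratio R = 1 / (1 − e^(−kτ)) = 1 / (1 − e^(−0.1070×7.40)) = 1 / (1 − 0.4530) = 1.828
Loading dose = maintenance dose × R = 559 × 1.828 ≈ 1020 mg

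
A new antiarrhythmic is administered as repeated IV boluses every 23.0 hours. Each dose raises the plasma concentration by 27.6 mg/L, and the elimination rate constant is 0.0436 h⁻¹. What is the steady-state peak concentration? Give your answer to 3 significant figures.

43.6 mg/L

Fraction remaining after one interval: e^(−kτ) = e^(−0.04360 × 23.0) = 0.3669
R = 1 / (1 − 0.3669) = 1.579
Css,max = 27.6 × 1.579 ≈ 43.6 mg/L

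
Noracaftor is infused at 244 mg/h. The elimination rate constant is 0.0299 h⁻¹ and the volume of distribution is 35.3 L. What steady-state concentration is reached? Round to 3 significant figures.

CL = k · V = 0.0299 × 35.3 = 1.055 L/h
Css = rate / CL = 244 / 1.055 ≈ 231 µg/mL

231 µg/mL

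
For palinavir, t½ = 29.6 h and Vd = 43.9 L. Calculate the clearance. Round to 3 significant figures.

k = ln 2 / t½ = ln 2 / 29.6 = 0.02342 h⁻¹
CL = k · V = 0.02342 × 43.9 ≈ 1.03 L/h

1.03 L/h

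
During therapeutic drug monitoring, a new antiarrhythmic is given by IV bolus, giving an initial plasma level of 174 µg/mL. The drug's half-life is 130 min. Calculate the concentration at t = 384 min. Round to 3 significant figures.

k = ln 2 / 130 = 0.005332 min⁻¹
C(t) = C₀ e^(−kt) = 174 × e^(−0.005332 × 384) = 174 × e^(−2.047) = 174 × 0.1291 ≈ 22.5 µg/mL

22.5 µg/mL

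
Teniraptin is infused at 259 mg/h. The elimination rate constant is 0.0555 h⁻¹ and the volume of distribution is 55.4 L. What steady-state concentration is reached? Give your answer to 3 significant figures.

CL = k · V = 0.0555 × 55.4 = 3.075 L/h
Css = rate / CL = 259 / 3.075 ≈ 84.2 µg/mL

84.2 µg/mL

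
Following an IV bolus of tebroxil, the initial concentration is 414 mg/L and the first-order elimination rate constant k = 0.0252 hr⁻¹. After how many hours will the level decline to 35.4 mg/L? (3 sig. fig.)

97.6 hours

C(t) = C₀ e^(−kt)  ⇒  t = ln(C₀/C) / k
t = ln(414/35.4) / 0.02520 = 2.459 / 0.02520 ≈ 97.6 hours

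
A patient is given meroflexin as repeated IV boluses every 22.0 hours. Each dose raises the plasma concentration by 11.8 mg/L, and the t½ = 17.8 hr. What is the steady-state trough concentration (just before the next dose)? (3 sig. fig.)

k = ln 2 / 17.8 = 0.03894 hr⁻¹
Fraction remaining after one interval: e^(−kτ) = e^(−0.03894 × 22.0) = 0.4246
R = 1 / (1 − 0.4246) = 1.738
Css,max = 11.8 × 1.738 = 20.51 mg/L
Css,min = Css,max × e^(−kτ) = 20.51 × 0.4246 ≈ 8.71 mg/L

8.71 mg/L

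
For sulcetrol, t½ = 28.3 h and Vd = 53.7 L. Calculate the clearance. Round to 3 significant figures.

k = ln 2 / t½ = ln 2 / 28.3 = 0.02449 h⁻¹
CL = k · V = 0.02449 × 53.7 ≈ 1.32 L/h

1.32 L/h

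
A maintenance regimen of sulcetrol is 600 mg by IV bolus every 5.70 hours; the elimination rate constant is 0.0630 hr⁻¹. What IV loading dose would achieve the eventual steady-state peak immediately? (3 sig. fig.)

1990 mg

Accumulation ratio R = 1 / (1 − e^(−kτ)) = 1 / (1 − e^(−0.06300×5.70)) = 1 / (1 − 0.6983) = 3.315
Loading dose = maintenance dose × R = 600 × 3.315 ≈ 1990 mg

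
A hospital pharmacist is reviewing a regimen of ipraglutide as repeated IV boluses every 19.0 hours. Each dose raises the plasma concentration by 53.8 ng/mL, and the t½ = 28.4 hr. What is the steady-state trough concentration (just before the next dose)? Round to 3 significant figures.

k = ln 2 / 28.4 = 0.02441 hr⁻¹
Fraction remaining after one interval: e^(−kτ) = e^(−0.02441 × 19.0) = 0.6289
R = 1 / (1 − 0.6289) = 2.695
Css,max = 53.8 × 2.695 = 145.0 ng/mL
Css,min = Css,max × e^(−kτ) = 145.0 × 0.6289 ≈ 91.2 ng/mL

91.2 ng/mL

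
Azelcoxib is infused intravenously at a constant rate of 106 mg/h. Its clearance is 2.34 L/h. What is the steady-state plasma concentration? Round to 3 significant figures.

Css = infusion rate / CL = 106 / 2.34 ≈ 45.3 mg/L

45.3 mg/L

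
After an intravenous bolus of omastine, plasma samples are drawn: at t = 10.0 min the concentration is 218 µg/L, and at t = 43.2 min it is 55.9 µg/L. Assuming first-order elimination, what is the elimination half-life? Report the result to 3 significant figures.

16.9 minutes

k = ln(C₁/C₂) / (t₂ − t₁) = ln(218/55.9) / (43.2 − 10.0)
  = 1.361 / 33.20 = 0.04099 min⁻¹
t½ = ln 2 / k = ln 2 / 0.04099 ≈ 16.9 minutes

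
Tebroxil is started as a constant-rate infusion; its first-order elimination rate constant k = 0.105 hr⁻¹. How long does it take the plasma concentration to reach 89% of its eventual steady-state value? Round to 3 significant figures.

f = 1 − e^(−kt)  ⇒  t = −ln(1 − f) / k
t = −ln(1 − 0.89) / 0.1050 = 2.207 / 0.1050 ≈ 21.0 hours

21.0 hours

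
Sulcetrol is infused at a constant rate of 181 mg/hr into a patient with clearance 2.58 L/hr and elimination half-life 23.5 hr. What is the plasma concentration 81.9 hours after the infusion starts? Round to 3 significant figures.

63.9 µg/mL

Css = rate / CL = 181 / 2.58 = 70.16 µg/mL
k = ln 2 / 23.5 = 0.02950 hr⁻¹
C(t) = Css (1 − e^(−kt)) = 70.16 × (1 − e^(−2.416)) = 70.16 × 0.9107 ≈ 63.9 µg/mL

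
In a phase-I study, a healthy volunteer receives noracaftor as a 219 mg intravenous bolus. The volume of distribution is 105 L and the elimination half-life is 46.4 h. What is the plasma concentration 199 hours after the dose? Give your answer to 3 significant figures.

C₀ = dose / V = 219 / 105 = 2.086 mg/L
k = ln 2 / 46.4 = 0.01494 h⁻¹
C(t) = C₀ e^(−kt) = 2.086 × e^(−0.01494 × 199) = 2.086 × e^(−2.973) = 2.086 × 0.05116 ≈ 0.107 mg/L

0.107 mg/L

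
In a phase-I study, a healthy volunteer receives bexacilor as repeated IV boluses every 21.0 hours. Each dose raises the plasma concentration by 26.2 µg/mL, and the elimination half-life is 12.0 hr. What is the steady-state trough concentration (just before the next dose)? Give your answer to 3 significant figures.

11.1 µg/mL

k = ln 2 / 12.0 = 0.05776 hr⁻¹
Fraction remaining after one interval: e^(−kτ) = e^(−0.05776 × 21.0) = 0.2973
R = 1 / (1 − 0.2973) = 1.423
Css,max = 26.2 × 1.423 = 37.28 µg/mL
Css,min = Css,max × e^(−kτ) = 37.28 × 0.2973 ≈ 11.1 µg/mL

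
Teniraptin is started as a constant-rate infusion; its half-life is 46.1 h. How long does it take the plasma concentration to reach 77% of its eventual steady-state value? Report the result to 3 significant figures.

k = ln 2 / 46.1 = 0.01504 h⁻¹
f = 1 − e^(−kt)  ⇒  t = −ln(1 − f) / k
t = −ln(1 − 0.77) / 0.01504 = 1.470 / 0.01504 ≈ 97.7 hours

97.7 hours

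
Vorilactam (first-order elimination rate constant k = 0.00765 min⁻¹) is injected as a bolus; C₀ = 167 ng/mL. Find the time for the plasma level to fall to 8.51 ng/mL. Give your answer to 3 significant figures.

C(t) = C₀ e^(−kt)  ⇒  t = ln(C₀/C) / k
t = ln(167/8.51) / 0.007650 = 2.977 / 0.007650 ≈ 389 minutes

389 minutes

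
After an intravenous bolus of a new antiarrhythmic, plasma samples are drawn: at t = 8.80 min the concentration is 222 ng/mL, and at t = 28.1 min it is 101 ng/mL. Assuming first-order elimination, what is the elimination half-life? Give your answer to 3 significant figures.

k = ln(C₁/C₂) / (t₂ − t₁) = ln(222/101) / (28.1 − 8.80)
  = 0.7876 / 19.30 = 0.04081 min⁻¹
t½ = ln 2 / k = ln 2 / 0.04081 ≈ 17.0 minutes

17.0 minutes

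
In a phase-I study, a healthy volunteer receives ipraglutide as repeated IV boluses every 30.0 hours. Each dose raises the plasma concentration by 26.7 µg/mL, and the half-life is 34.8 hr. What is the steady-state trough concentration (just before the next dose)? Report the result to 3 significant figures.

32.7 µg/mL

k = ln 2 / 34.8 = 0.01992 hr⁻¹
Fraction remaining after one interval: e^(−kτ) = e^(−0.01992 × 30.0) = 0.5502
R = 1 / (1 − 0.5502) = 2.223
Css,max = 26.7 × 2.223 = 59.35 µg/mL
Css,min = Css,max × e^(−kτ) = 59.35 × 0.5502 ≈ 32.7 µg/mL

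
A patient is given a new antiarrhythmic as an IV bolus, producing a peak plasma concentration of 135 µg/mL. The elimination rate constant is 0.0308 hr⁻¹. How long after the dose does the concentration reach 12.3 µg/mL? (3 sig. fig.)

77.8 hours

C(t) = C₀ e^(−kt)  ⇒  t = ln(C₀/C) / k
t = ln(135/12.3) / 0.03080 = 2.396 / 0.03080 ≈ 77.8 hours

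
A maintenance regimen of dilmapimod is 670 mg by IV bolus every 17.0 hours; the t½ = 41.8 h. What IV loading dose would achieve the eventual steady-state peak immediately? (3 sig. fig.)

2730 mg

k = ln 2 / 41.8 = 0.01658 h⁻¹
Accumulation ratio R = 1 / (1 − e^(−kτ)) = 1 / (1 − e^(−0.01658×17.0)) = 1 / (1 − 0.7543) = 4.071
Loading dose = maintenance dose × R = 670 × 4.071 ≈ 2730 mg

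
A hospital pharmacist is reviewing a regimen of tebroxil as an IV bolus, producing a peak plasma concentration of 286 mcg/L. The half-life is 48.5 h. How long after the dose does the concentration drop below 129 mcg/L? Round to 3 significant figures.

55.7 hours

k = ln 2 / 48.5 = 0.01429 h⁻¹
C(t) = C₀ e^(−kt)  ⇒  t = ln(C₀/C) / k
t = ln(286/129) / 0.01429 = 0.7962 / 0.01429 ≈ 55.7 hours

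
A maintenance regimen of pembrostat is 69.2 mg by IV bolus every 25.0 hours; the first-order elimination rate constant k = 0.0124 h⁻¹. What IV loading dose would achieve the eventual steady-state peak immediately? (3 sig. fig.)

260 mg

Accumulation ratio R = 1 / (1 − e^(−kτ)) = 1 / (1 − e^(−0.01240×25.0)) = 1 / (1 − 0.7334) = 3.752
Loading dose = maintenance dose × R = 69.2 × 3.752 ≈ 260 mg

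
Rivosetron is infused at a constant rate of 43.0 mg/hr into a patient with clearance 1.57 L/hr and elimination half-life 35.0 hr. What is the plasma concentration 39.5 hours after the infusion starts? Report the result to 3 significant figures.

14.9 µg/mL

Css = rate / CL = 43.0 / 1.57 = 27.39 µg/mL
k = ln 2 / 35.0 = 0.01980 hr⁻¹
C(t) = Css (1 − e^(−kt)) = 27.39 × (1 − e^(−0.7823)) = 27.39 × 0.5426 ≈ 14.9 µg/mL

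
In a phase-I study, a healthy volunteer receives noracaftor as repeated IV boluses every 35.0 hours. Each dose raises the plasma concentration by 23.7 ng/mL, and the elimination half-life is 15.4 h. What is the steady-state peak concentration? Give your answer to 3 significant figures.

k = ln 2 / 15.4 = 0.04501 h⁻¹
Fraction remaining after one interval: e^(−kτ) = e^(−0.04501 × 35.0) = 0.2069
R = 1 / (1 − 0.2069) = 1.261
Css,max = 23.7 × 1.261 ≈ 29.9 ng/mL

29.9 ng/mL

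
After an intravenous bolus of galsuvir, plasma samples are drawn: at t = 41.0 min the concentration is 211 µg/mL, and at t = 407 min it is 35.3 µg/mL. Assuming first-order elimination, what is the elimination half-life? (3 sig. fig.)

142 minutes

k = ln(C₁/C₂) / (t₂ − t₁) = ln(211/35.3) / (407 − 41.0)
  = 1.788 / 366.0 = 0.004885 min⁻¹
t½ = ln 2 / k = ln 2 / 0.004885 ≈ 142 minutes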